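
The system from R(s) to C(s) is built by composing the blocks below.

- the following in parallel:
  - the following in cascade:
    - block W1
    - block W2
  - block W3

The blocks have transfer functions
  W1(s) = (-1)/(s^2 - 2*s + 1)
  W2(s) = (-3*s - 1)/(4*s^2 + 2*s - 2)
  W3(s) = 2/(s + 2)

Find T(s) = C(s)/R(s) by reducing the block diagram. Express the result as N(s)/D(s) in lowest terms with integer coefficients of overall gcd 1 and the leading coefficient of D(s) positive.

Step 1 - reduce the series chain W1, W2, giving (3*s + 1)/(4*s^4 - 6*s^3 - 2*s^2 + 6*s - 2)
Step 2 - parallel reduction of (W1*W2), W3: this yields T(s), and no further normalization is needed

Therefore the answer is (8*s^4 - 12*s^3 - s^2 + 19*s - 2)/(4*s^5 + 2*s^4 - 14*s^3 + 2*s^2 + 10*s - 4).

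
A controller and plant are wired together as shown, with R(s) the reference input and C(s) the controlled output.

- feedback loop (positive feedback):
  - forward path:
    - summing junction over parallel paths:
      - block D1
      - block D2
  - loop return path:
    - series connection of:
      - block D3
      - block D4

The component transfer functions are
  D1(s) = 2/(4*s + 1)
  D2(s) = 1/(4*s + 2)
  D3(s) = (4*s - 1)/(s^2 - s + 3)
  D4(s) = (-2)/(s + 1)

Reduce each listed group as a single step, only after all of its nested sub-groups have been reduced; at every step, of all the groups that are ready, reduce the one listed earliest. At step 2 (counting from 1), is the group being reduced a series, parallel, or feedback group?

Answer: series

Working:
1. parallel reduction of D1, D2
2. multiply D3, D4 (series)
3. reduce the feedback loop with forward (D1+D2) and return (D3*D4)
Step 2: series.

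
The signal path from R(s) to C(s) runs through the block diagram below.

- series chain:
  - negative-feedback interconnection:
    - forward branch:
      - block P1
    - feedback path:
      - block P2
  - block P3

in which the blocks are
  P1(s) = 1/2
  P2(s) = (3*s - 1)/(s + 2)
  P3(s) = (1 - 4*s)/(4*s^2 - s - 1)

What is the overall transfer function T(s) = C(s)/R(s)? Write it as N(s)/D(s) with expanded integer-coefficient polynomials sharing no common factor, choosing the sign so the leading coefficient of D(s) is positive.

Step 1 - apply the feedback formula to P1, P2: (s + 2)/(5*s + 3)
Step 2 - cascade [P1/(1+P1*P2)], P3; the result is T(s) itself (integer coefficients, no common factor, positive leading denominator coefficient)

Hence the answer: (-4*s^2 - 7*s + 2)/(20*s^3 + 7*s^2 - 8*s - 3)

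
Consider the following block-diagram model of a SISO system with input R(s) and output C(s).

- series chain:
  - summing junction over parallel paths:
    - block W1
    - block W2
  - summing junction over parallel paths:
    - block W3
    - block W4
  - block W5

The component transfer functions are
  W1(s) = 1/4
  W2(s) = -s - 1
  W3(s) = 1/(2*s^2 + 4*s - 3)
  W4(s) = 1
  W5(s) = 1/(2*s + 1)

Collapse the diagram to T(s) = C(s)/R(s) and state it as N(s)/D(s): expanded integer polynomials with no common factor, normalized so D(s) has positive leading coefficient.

1. sum the parallel branches W1, W2 = -s - 3/4
2. add W3, W4 (parallel) = (2*s^2 + 4*s - 2)/(2*s^2 + 4*s - 3)
3. cascade (W1+W2), (W3+W4), W5 - this is the overall T(s), already in the required normalized form

Therefore the answer is (-4*s^3 - 11*s^2 - 2*s + 3)/(8*s^3 + 20*s^2 - 4*s - 6).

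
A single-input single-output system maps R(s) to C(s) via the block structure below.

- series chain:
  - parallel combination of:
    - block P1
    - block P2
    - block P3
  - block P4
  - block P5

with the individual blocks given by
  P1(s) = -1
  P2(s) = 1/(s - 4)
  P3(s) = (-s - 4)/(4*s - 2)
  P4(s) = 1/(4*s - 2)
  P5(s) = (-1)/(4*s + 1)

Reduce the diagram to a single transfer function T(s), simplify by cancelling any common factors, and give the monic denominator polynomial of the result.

Reducing step by step:

[1] reduce the parallel group P1, P2, P3: (-5*s^2 + 22*s + 6)/(4*s^2 - 18*s + 8)
[2] cascade (P1+P2+P3), P4, P5: (5*s^2 - 22*s - 6)/(64*s^4 - 304*s^3 + 192*s^2 + 4*s - 16)
T(s) is the step-2 result (common factors already cancelled). Leading coefficient of the denominator: 64. Divide through by 64 for the monic polynomial.

Answer: s^4 - 19*s^3/4 + 3*s^2 + s/16 - 1/4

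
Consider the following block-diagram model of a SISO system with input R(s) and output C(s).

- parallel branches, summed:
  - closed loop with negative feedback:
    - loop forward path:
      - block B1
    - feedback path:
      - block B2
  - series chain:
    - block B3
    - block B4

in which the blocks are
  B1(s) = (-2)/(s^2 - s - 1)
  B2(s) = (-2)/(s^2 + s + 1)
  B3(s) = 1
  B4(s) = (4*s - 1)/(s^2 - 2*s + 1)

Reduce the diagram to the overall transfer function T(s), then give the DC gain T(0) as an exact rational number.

Step 1: feedback reduction of B1, B2: (-2*s^2 - 2*s - 2)/(s^4 - s^2 - 2*s + 3)
Step 2: reduce the series chain B3, B4: (4*s - 1)/(s^2 - 2*s + 1)
Step 3: add [B1/(1+B1*B2)], (B3*B4) (parallel): (4*s^5 - 3*s^4 - 2*s^3 - 7*s^2 + 16*s - 5)/(s^6 - 2*s^5 + 6*s^2 - 8*s + 3)
Step 3 gives the overall T(s). Then T(0) = -5/3.

Final answer: -5/3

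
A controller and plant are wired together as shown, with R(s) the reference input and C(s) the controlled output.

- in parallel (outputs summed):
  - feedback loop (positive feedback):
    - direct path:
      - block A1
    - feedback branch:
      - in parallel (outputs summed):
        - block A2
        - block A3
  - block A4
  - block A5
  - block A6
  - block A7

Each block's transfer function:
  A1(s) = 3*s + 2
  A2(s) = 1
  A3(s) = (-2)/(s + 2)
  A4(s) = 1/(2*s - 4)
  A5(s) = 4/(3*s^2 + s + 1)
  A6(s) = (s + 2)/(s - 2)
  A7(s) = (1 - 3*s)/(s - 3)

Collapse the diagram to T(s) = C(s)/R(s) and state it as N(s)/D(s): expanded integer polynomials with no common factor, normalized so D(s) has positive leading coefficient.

Step 1. add A2, A3 (parallel) gives s/(s + 2)
Step 2. close the feedback loop around A1, (A2+A3) gives (-3*s^2 - 8*s - 4)/(3*s^2 + s - 2)
Step 3. reduce the parallel group [A1/(1-A1*(A2+A3))], A4, A5, A6, A7: this yields T(s), and no further normalization is needed

Hence the answer: (-54*s^6 + 129*s^5 + 55*s^4 - 366*s^3 - 43*s^2 + 17*s - 106)/(18*s^6 - 78*s^5 + 44*s^4 + 90*s^3 - 18*s^2 + 8*s - 24)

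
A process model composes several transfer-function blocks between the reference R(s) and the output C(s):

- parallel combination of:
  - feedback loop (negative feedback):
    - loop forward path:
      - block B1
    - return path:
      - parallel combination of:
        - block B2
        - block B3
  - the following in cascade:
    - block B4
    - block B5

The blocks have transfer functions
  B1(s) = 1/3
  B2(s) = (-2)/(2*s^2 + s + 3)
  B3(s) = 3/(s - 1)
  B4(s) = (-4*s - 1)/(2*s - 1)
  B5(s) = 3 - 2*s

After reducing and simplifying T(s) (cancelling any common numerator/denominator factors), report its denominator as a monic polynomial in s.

[1] reduce the parallel group B2, B3; result (6*s^2 + s + 11)/(2*s^3 - s^2 + 2*s - 3)
[2] close the feedback loop around B1, (B2+B3); result (2*s^3 - s^2 + 2*s - 3)/(6*s^3 + 3*s^2 + 7*s + 2)
[3] series reduction of B4, B5; result (8*s^2 - 10*s - 3)/(2*s - 1)
[4] sum the parallel branches [B1/(1+B1*(B2+B3))], (B4*B5); result (48*s^5 - 32*s^4 + 4*s^3 - 58*s^2 - 49*s - 3)/(12*s^4 + 11*s^2 - 3*s - 2)
No further cancellation is possible in the step-4 result, so that is T(s). Its denominator becomes monic after dividing by the leading coefficient 12.

Hence the answer: s^4 + 11*s^2/12 - s/4 - 1/6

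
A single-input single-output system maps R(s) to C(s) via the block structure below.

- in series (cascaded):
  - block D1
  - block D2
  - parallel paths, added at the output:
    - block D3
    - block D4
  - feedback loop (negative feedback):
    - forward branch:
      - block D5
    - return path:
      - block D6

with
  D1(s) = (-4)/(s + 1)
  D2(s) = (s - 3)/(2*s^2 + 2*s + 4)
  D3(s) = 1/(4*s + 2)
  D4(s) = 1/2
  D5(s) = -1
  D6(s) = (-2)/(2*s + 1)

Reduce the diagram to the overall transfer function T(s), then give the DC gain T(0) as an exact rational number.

1. combine D3, D4 in parallel -> (s + 1)/(2*s + 1)
2. reduce the feedback loop with forward D5 and return D6 -> (-2*s - 1)/(2*s + 3)
3. combine D1, D2, (D3+D4), [D5/(1+D5*D6)] in series -> (2*s - 6)/(2*s^3 + 5*s^2 + 7*s + 6)
DC gain: substitute s = 0 into T(s) from step 3: T(0) = -6/6 = -1.

Therefore the answer is -1.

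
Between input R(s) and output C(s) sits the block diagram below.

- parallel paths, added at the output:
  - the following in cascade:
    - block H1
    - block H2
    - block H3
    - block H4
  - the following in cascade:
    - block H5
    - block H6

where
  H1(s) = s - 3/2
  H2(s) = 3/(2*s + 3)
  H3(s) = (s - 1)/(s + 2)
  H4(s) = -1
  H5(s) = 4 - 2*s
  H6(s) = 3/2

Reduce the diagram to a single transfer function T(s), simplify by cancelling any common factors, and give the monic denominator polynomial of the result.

1. combine H1, H2, H3, H4 in series; result (-6*s^2 + 15*s - 9)/(4*s^2 + 14*s + 12)
2. series reduction of H5, H6; result 6 - 3*s
3. add (H1*H2*H3*H4), (H5*H6) (parallel); result (-12*s^3 - 24*s^2 + 63*s + 63)/(4*s^2 + 14*s + 12)
No further cancellation is possible in the step-3 result, so that is T(s). Its denominator becomes monic after dividing by the leading coefficient 4.

Hence the answer: s^2 + 7*s/2 + 3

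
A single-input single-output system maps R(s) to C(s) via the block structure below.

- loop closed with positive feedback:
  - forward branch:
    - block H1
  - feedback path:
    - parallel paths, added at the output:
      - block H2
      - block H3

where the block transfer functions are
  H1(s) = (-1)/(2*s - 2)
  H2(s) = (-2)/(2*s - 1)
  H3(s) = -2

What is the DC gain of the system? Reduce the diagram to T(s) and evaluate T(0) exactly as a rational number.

Step 1 - parallel reduction of H2, H3 -> (-4*s)/(2*s - 1)
Step 2 - apply the feedback formula to H1, (H2+H3) -> (1 - 2*s)/(4*s^2 - 10*s + 2)
The step-2 result is T(s). Setting s = 0: T(0) = 1/2.

Final answer: 1/2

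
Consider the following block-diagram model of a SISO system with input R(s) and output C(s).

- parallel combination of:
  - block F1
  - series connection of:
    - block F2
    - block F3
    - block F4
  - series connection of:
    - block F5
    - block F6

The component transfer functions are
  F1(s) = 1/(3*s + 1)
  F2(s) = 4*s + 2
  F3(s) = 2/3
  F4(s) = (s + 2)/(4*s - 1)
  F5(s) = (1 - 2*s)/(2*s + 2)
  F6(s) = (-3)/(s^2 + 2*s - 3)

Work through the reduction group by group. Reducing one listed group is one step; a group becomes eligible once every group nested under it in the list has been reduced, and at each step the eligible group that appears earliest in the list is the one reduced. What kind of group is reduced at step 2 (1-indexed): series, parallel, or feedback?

Step 1 - reduce the series chain F2, F3, F4
Step 2 - cascade F5, F6
Step 3 - parallel reduction of F1, (F2*F3*F4), (F5*F6)
Step 2 collapses a series group.

Answer: series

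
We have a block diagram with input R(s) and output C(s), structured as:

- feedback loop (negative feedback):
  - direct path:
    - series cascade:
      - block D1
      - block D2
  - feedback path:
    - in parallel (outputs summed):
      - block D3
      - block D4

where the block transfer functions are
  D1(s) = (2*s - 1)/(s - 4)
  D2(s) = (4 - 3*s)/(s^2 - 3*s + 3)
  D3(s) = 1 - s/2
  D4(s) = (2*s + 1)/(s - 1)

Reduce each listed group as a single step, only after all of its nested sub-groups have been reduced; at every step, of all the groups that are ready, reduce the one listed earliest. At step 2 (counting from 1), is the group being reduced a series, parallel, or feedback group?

[1] multiply D1, D2 (series)
[2] reduce the parallel group D3, D4
[3] feedback reduction of (D1*D2), (D3+D4)
So the answer for step 2 is parallel.

Hence the answer: parallel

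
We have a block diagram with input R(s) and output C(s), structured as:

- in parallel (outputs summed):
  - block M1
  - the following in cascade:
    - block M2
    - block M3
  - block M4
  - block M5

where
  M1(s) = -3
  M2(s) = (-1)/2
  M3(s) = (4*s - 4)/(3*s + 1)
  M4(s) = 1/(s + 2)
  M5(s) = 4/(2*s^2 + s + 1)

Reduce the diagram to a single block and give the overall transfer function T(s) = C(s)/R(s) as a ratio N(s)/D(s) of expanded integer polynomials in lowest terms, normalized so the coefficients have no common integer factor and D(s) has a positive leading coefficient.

[1] reduce the series chain M2, M3 gives (2 - 2*s)/(3*s + 1)
[2] combine M1, (M2*M3), M4, M5 in parallel, which is the overall transfer function T(s) = C(s)/R(s) in lowest terms

Final answer: (-22*s^4 - 51*s^3 - 21*s^2 + 7*s + 7)/(6*s^4 + 17*s^3 + 14*s^2 + 9*s + 2)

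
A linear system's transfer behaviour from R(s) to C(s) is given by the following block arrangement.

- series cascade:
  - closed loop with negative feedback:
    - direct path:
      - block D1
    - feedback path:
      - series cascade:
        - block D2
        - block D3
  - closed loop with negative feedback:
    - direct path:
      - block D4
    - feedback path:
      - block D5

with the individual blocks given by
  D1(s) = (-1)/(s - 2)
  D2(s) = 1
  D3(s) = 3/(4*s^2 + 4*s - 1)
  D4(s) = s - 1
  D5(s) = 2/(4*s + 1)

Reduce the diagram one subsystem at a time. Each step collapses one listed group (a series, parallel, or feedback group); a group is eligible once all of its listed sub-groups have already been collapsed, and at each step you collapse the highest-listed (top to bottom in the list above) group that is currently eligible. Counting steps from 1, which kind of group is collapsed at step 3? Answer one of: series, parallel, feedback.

1. reduce the series chain D2, D3
2. reduce the feedback loop with forward D1 and return (D2*D3)
3. apply the feedback formula to D4, D5
4. combine [D1/(1+D1*(D2*D3))], [D4/(1+D4*D5)] in series
So the answer for step 3 is feedback.

Final answer: feedback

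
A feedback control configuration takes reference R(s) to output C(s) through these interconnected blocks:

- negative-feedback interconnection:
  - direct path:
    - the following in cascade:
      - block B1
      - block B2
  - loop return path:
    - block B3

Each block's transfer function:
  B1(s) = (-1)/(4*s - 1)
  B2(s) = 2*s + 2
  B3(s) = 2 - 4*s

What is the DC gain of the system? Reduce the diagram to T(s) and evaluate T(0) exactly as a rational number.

First reduce the diagram to T(s).

1. series reduction of B1, B2, giving (-2*s - 2)/(4*s - 1)
2. feedback reduction of (B1*B2), B3, giving (-2*s - 2)/(8*s^2 + 8*s - 5)
The step-2 result is T(s). Setting s = 0: T(0) = -2/(-5) = 2/5.

Answer: 2/5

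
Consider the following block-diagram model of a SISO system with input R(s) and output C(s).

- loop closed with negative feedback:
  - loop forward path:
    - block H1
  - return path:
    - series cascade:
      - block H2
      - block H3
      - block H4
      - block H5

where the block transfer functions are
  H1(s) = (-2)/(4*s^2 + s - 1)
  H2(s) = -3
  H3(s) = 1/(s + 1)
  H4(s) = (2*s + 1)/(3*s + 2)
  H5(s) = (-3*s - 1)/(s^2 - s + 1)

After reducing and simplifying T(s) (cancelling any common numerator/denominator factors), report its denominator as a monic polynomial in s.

(1) series reduction of H2, H3, H4, H5: (18*s^2 + 15*s + 3)/(3*s^4 + 2*s^3 + 3*s + 2)
(2) feedback reduction of H1, (H2*H3*H4*H5): (-6*s^4 - 4*s^3 - 6*s - 4)/(12*s^6 + 11*s^5 - s^4 + 10*s^3 - 25*s^2 - 31*s - 8)
The result of step 2 is T(s) in lowest terms. Its denominator has leading coefficient 12; dividing the denominator through by 12 makes it monic.

Therefore the answer is s^6 + 11*s^5/12 - s^4/12 + 5*s^3/6 - 25*s^2/12 - 31*s/12 - 2/3.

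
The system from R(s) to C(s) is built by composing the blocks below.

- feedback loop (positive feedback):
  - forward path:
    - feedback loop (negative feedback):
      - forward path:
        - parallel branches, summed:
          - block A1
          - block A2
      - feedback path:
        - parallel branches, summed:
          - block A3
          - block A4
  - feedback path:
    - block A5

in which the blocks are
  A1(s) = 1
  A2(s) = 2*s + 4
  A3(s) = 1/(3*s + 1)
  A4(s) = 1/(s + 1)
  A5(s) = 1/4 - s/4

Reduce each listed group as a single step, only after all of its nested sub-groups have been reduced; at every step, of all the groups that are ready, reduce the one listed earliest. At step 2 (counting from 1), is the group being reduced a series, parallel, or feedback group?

Step 1 - reduce the parallel group A1, A2
Step 2 - add A3, A4 (parallel)
Step 3 - apply the feedback formula to (A1+A2), (A3+A4)
Step 4 - apply the feedback formula to [(A1+A2)/(1+(A1+A2)*(A3+A4))], A5
At step 2 the group reduced is parallel.

Answer: parallel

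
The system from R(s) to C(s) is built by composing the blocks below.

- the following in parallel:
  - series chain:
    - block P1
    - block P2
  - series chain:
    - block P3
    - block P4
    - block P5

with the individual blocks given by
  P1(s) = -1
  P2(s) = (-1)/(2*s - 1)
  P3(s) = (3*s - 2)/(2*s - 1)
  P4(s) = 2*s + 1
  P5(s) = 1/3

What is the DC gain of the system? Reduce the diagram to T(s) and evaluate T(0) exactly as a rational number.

Reducing step by step:

1. reduce the series chain P1, P2 = 1/(2*s - 1)
2. multiply P3, P4, P5 (series) = (6*s^2 - s - 2)/(6*s - 3)
3. sum the parallel branches (P1*P2), (P3*P4*P5) = (6*s^2 - s + 1)/(6*s - 3)
DC gain: substitute s = 0 into T(s) from step 3: T(0) = 1/(-3) = -1/3.

Answer: -1/3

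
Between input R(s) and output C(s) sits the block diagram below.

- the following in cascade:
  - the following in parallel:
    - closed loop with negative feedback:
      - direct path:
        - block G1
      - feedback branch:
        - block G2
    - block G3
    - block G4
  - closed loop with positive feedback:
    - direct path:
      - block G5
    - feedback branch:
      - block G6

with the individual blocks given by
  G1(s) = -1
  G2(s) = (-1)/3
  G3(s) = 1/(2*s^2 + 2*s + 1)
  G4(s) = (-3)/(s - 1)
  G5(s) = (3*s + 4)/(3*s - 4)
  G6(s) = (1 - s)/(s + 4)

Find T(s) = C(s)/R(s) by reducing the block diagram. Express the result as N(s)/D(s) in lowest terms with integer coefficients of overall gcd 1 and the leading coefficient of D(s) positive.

1. apply the feedback formula to G1, G2; result (-3)/4
2. add [G1/(1+G1*G2)], G3, G4 (parallel); result (-6*s^3 - 24*s^2 - 17*s - 13)/(8*s^3 - 4*s - 4)
3. collapse the loop (G5 forward, G6 return); result (3*s^2 + 16*s + 16)/(6*s^2 + 9*s - 20)
4. multiply ([G1/(1+G1*G2)]+G3+G4), [G5/(1-G5*G6)] (series); the result is T(s) itself (integer coefficients, no common factor, positive leading denominator coefficient)

Hence the answer: (-18*s^5 - 168*s^4 - 531*s^3 - 695*s^2 - 480*s - 208)/(48*s^5 + 72*s^4 - 184*s^3 - 60*s^2 + 44*s + 80)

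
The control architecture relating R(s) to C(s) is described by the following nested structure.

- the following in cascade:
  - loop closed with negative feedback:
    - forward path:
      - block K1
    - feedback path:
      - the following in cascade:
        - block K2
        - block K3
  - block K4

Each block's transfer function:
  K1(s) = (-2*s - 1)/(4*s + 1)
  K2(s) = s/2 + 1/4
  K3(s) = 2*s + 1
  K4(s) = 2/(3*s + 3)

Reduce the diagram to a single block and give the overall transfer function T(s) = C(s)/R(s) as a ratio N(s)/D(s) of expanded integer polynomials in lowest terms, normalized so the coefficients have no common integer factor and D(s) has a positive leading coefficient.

Step 1: reduce the series chain K2, K3 = s^2 + s + 1/4
Step 2: apply the feedback formula to K1, (K2*K3) = (8*s + 4)/(8*s^3 + 12*s^2 - 10*s - 3)
Step 3: cascade [K1/(1+K1*(K2*K3))], K4, giving the overall T(s)

Therefore the answer is (16*s + 8)/(24*s^4 + 60*s^3 + 6*s^2 - 39*s - 9).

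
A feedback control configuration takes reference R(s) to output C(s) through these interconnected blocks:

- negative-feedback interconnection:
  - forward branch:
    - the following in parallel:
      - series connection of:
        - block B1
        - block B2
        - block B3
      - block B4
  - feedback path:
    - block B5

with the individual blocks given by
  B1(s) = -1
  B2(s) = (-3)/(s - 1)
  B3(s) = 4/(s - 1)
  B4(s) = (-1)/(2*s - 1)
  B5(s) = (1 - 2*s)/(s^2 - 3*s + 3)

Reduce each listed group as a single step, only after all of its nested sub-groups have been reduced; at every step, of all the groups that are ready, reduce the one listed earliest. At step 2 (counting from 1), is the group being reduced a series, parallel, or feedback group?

(1) multiply B1, B2, B3 (series)
(2) reduce the parallel group (B1*B2*B3), B4
(3) collapse the loop (((B1*B2*B3)+B4) forward, B5 return)
Step 2: parallel.

Final answer: parallel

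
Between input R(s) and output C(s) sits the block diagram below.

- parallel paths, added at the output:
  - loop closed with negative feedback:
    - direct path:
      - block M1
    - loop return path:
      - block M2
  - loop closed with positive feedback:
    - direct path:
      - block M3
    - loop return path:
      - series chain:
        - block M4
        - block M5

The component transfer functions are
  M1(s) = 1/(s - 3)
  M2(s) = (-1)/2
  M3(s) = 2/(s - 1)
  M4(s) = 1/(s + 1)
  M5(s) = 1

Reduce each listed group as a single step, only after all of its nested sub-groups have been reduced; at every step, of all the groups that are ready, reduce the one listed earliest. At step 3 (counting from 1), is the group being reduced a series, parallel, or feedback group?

Step 1: close the feedback loop around M1, M2
Step 2: cascade M4, M5
Step 3: reduce the feedback loop with forward M3 and return (M4*M5)
Step 4: parallel reduction of [M1/(1+M1*M2)], [M3/(1-M3*(M4*M5))]
Step 3 collapses a feedback group.

Answer: feedback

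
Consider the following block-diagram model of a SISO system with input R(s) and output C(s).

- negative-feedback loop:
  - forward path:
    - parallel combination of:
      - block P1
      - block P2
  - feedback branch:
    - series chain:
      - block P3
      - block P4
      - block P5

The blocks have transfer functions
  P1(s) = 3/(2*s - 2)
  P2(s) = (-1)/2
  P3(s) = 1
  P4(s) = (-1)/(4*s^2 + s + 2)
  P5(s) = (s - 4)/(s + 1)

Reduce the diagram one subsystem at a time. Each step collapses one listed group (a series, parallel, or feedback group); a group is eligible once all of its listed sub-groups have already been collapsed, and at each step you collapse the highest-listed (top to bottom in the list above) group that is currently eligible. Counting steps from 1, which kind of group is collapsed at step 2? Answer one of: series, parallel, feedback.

Step 1. add P1, P2 (parallel)
Step 2. combine P3, P4, P5 in series
Step 3. apply the feedback formula to (P1+P2), (P3*P4*P5)
Step 2: series.

Hence the answer: series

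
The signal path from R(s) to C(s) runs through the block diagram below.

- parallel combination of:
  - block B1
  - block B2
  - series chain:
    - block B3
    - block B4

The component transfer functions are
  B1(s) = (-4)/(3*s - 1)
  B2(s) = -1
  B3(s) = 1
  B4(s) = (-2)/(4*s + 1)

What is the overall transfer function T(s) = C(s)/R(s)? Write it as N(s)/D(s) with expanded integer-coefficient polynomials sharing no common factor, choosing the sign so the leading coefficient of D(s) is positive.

The answer is (-12*s^2 - 21*s - 1)/(12*s^2 - s - 1).

Reasoning:
1. cascade B3, B4: (-2)/(4*s + 1)
2. sum the parallel branches B1, B2, (B3*B4), which is the overall transfer function T(s) = C(s)/R(s) in lowest terms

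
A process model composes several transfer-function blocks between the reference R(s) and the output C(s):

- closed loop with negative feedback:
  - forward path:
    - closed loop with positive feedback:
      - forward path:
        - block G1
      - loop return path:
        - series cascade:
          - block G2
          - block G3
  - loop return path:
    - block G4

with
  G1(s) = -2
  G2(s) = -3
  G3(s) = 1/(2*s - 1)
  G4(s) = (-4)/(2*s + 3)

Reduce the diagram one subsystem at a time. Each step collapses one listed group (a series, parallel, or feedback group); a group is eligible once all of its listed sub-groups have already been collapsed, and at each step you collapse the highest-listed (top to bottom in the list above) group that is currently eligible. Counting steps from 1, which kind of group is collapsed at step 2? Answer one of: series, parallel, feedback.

Reducing step by step:

Step 1: reduce the series chain G2, G3
Step 2: apply the feedback formula to G1, (G2*G3)
Step 3: close the feedback loop around [G1/(1-G1*(G2*G3))], G4
Step 2: feedback.

Answer: feedback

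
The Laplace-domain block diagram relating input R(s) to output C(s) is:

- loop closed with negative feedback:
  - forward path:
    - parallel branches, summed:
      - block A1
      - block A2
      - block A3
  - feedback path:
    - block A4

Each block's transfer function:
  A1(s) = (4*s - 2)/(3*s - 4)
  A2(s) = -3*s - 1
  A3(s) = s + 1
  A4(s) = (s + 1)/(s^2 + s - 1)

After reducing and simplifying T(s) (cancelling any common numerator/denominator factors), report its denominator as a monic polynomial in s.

The answer is s^3 - 5*s^2/3 - s - 2/3.

Reasoning:
1. parallel reduction of A1, A2, A3; result (-6*s^2 + 12*s - 2)/(3*s - 4)
2. reduce the feedback loop with forward (A1+A2+A3) and return A4; result (6*s^4 - 6*s^3 - 16*s^2 + 14*s - 2)/(3*s^3 - 5*s^2 - 3*s - 2)
No further cancellation is possible in the step-2 result, so that is T(s). Its denominator becomes monic after dividing by the leading coefficient 3.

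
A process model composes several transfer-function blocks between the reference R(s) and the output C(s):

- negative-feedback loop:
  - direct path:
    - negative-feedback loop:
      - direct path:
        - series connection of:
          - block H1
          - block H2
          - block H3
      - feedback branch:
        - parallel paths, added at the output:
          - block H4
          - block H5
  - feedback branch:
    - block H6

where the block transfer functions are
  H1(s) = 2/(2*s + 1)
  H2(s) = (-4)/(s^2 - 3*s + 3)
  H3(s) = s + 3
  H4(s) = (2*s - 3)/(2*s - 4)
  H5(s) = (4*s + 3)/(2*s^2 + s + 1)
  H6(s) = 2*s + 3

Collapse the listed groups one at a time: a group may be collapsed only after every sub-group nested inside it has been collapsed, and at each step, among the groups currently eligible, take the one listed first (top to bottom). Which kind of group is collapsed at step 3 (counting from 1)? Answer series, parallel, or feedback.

Step 1: series reduction of H1, H2, H3
Step 2: add H4, H5 (parallel)
Step 3: close the feedback loop around (H1*H2*H3), (H4+H5)
Step 4: close the feedback loop around [(H1*H2*H3)/(1+(H1*H2*H3)*(H4+H5))], H6
So the answer for step 3 is feedback.

Hence the answer: feedback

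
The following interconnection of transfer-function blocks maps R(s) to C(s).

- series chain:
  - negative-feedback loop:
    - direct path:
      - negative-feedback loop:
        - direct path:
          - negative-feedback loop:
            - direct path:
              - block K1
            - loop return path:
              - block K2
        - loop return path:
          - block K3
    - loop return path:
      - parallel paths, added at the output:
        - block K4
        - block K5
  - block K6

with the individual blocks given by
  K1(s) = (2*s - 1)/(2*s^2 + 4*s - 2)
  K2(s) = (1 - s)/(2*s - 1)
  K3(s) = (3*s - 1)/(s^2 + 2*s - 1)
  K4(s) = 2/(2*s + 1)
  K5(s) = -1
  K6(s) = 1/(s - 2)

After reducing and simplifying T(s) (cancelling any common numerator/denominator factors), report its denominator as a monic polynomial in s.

Step 1. close the feedback loop around K1, K2; result (2*s - 1)/(2*s^2 + 3*s - 1)
Step 2. reduce the feedback loop with forward [K1/(1+K1*K2)] and return K3; result (2*s^3 + 3*s^2 - 4*s + 1)/(2*s^4 + 7*s^3 + 9*s^2 - 10*s + 2)
Step 3. add K4, K5 (parallel); result (1 - 2*s)/(2*s + 1)
Step 4. collapse the loop ([[K1/(1+K1*K2)]/(1+[K1/(1+K1*K2)]*K3)] forward, (K4+K5) return); result (4*s^4 + 8*s^3 - 5*s^2 - 2*s + 1)/(4*s^5 + 12*s^4 + 21*s^3 - 12*s + 3)
Step 5. cascade [[[K1/(1+K1*K2)]/(1+[K1/(1+K1*K2)]*K3)]/(1+[[K1/(1+K1*K2)]/(1+[K1/(1+K1*K2)]*K3)]*(K4+K5))], K6; result (4*s^4 + 8*s^3 - 5*s^2 - 2*s + 1)/(4*s^6 + 4*s^5 - 3*s^4 - 42*s^3 - 12*s^2 + 27*s - 6)
The result of step 5 is T(s) in lowest terms. Its denominator has leading coefficient 4; dividing the denominator through by 4 makes it monic.

Hence the answer: s^6 + s^5 - 3*s^4/4 - 21*s^3/2 - 3*s^2 + 27*s/4 - 3/2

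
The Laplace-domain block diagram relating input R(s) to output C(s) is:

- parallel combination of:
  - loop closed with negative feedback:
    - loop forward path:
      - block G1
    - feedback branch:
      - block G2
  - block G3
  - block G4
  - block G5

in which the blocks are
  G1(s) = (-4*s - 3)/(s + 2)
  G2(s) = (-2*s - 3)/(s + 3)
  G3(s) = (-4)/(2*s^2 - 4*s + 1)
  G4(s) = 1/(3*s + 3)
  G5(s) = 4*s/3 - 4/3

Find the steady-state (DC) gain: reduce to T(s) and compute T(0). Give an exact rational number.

Step 1. feedback reduction of G1, G2, giving (-4*s^2 - 15*s - 9)/(9*s^2 + 23*s + 15)
Step 2. reduce the parallel group [G1/(1+G1*G2)], G3, G4, G5, giving (72*s^6 + 16*s^5 - 332*s^4 - 214*s^3 + 12*s^2 - 309*s - 252)/(54*s^5 + 84*s^4 - 129*s^3 - 270*s^2 - 66*s + 45)
Evaluating the step-2 result (the overall T(s)) at s = 0 gives T(0) = -252/45 = -28/5.

Therefore the answer is -28/5.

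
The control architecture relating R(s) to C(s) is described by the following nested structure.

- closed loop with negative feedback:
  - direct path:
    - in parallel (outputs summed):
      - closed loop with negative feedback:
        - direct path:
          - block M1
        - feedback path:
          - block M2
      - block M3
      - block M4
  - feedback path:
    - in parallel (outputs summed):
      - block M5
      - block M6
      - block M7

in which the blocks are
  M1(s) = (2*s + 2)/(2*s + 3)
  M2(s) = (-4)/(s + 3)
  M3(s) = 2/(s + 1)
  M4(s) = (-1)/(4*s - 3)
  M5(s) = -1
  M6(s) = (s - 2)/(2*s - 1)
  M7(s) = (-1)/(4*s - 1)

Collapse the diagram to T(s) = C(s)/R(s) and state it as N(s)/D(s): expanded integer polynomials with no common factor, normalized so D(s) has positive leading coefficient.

[1] feedback reduction of M1, M2: (2*s^2 + 8*s + 6)/(2*s^2 + s + 1)
[2] reduce the parallel group [M1/(1+M1*M2)], M3, M4: (8*s^4 + 48*s^3 + 19*s^2 - 18*s - 25)/(8*s^4 + 6*s^3 - s^2 - 2*s - 3)
[3] add M5, M6, M7 (parallel): (-4*s^2 - 5*s + 2)/(8*s^2 - 6*s + 1)
[4] apply the feedback formula to ([M1/(1+M1*M2)]+M3+M4), (M5+M6+M7), which is the overall transfer function T(s) = C(s)/R(s) in lowest terms

Answer: (64*s^6 + 336*s^5 - 128*s^4 - 210*s^3 - 73*s^2 + 132*s - 25)/(32*s^6 - 232*s^5 - 336*s^4 + 69*s^3 + 215*s^2 + 105*s - 53)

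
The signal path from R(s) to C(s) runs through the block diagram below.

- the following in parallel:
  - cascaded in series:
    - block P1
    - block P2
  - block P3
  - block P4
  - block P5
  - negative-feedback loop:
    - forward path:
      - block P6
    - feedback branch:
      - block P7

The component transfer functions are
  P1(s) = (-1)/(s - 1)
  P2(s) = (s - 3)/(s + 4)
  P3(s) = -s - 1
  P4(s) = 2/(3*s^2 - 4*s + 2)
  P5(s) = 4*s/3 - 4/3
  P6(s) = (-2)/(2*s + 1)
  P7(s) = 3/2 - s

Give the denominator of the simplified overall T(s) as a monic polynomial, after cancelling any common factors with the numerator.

1. series reduction of P1, P2 = (3 - s)/(s^2 + 3*s - 4)
2. collapse the loop (P6 forward, P7 return) = (-1)/(2*s - 1)
3. combine (P1*P2), P3, P4, P5, [P6/(1+P6*P7)] in parallel = (6*s^6 - 35*s^5 - 125*s^4 + 493*s^3 - 527*s^2 + 220*s - 26)/(18*s^5 + 21*s^4 - 147*s^3 + 198*s^2 - 114*s + 24)
That last expression is T(s), already simplified. Scaling its denominator by 1/18 (the reciprocal of the leading coefficient) yields the monic denominator.

Answer: s^5 + 7*s^4/6 - 49*s^3/6 + 11*s^2 - 19*s/3 + 4/3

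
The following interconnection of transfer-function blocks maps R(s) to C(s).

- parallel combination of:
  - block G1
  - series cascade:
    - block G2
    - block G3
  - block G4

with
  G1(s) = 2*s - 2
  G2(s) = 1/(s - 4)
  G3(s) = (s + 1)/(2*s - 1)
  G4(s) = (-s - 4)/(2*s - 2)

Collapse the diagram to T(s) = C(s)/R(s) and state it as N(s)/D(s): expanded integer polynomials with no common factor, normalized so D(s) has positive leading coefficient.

1. multiply G2, G3 (series): (s + 1)/(2*s^2 - 9*s + 4)
2. combine G1, (G2*G3), G4 in parallel; the result is T(s) itself (integer coefficients, no common factor, positive leading denominator coefficient)

Answer: (8*s^4 - 54*s^3 + 99*s^2 - 36*s - 2)/(4*s^3 - 22*s^2 + 26*s - 8)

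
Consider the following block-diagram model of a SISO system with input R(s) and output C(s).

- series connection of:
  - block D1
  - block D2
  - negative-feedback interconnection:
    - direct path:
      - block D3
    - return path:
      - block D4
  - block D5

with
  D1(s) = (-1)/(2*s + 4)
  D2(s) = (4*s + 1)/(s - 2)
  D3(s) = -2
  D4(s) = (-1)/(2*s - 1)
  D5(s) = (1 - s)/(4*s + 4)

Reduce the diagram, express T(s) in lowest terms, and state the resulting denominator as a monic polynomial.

Step 1. feedback reduction of D3, D4: (2 - 4*s)/(2*s + 1)
Step 2. multiply D1, D2, [D3/(1+D3*D4)], D5 (series): (-8*s^3 + 10*s^2 - s - 1)/(8*s^4 + 12*s^3 - 28*s^2 - 48*s - 16)
Step 2 gives the fully reduced T(s), with no common factor left to cancel. The denominator's leading coefficient is 8, so divide each of its coefficients by 8 to get the monic form.

Final answer: s^4 + 3*s^3/2 - 7*s^2/2 - 6*s - 2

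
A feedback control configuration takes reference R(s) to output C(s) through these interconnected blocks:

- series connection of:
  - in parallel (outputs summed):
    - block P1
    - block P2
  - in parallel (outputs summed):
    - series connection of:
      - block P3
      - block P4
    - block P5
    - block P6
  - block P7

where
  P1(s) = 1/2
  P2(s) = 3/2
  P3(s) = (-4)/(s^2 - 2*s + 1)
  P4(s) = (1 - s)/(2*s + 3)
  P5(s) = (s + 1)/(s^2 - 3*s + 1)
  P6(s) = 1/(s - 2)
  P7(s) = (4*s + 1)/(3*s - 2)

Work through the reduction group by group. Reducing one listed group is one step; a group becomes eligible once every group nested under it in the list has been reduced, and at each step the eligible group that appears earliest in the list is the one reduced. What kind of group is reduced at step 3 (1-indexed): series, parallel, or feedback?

The answer is parallel.

Reasoning:
Step 1 - add P1, P2 (parallel)
Step 2 - reduce the series chain P3, P4
Step 3 - add (P3*P4), P5, P6 (parallel)
Step 4 - cascade (P1+P2), ((P3*P4)+P5+P6), P7
So the answer for step 3 is parallel.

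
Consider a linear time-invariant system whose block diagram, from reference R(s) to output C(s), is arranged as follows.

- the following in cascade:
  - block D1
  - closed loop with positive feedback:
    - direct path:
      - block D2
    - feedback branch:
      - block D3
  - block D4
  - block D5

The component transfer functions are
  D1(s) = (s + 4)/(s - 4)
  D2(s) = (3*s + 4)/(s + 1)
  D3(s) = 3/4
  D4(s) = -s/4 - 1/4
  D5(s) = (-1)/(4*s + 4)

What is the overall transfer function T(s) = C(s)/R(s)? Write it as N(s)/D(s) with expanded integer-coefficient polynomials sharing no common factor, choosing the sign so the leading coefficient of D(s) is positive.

(1) reduce the feedback loop with forward D2 and return D3 -> (-12*s - 16)/(5*s + 8)
(2) combine D1, [D2/(1-D2*D3)], D4, D5 in series; the result is T(s) itself (integer coefficients, no common factor, positive leading denominator coefficient)

Therefore the answer is (-3*s^2 - 16*s - 16)/(20*s^2 - 48*s - 128).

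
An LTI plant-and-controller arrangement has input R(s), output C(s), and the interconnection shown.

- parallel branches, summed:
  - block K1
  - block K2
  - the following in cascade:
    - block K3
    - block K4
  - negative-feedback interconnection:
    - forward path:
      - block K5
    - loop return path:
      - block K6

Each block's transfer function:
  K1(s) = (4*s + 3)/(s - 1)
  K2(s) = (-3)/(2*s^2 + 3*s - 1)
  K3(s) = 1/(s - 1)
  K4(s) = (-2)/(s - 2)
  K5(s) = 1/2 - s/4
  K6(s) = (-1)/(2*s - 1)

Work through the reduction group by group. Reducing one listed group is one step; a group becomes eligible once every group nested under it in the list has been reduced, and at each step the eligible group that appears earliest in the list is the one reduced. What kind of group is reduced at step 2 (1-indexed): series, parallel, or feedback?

(1) reduce the series chain K3, K4
(2) reduce the feedback loop with forward K5 and return K6
(3) combine K1, K2, (K3*K4), [K5/(1+K5*K6)] in parallel
Step 2 collapses a feedback group.

Final answer: feedback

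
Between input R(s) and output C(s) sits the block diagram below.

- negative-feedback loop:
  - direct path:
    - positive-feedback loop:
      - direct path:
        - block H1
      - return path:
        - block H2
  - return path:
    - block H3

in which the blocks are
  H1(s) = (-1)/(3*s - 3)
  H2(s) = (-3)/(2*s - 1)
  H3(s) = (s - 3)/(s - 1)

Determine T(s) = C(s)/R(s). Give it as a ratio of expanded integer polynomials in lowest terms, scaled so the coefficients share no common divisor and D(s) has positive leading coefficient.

The answer is (-2*s^2 + 3*s - 1)/(6*s^3 - 17*s^2 + 16*s - 3).

Reasoning:
(1) feedback reduction of H1, H2, giving (1 - 2*s)/(6*s^2 - 9*s)
(2) apply the feedback formula to [H1/(1-H1*H2)], H3, which is the overall transfer function T(s) = C(s)/R(s) in lowest terms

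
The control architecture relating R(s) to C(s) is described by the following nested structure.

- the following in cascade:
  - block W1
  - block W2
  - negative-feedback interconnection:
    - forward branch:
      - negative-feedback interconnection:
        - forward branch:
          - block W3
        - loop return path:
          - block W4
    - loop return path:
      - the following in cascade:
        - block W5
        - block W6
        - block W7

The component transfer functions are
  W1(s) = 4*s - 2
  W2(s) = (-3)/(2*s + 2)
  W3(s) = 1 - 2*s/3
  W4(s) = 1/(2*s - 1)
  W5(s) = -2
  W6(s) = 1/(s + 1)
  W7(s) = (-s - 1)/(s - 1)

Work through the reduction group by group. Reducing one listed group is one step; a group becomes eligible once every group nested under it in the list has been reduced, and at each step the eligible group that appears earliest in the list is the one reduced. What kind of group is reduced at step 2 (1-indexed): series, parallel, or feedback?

Step 1. apply the feedback formula to W3, W4
Step 2. reduce the series chain W5, W6, W7
Step 3. close the feedback loop around [W3/(1+W3*W4)], (W5*W6*W7)
Step 4. cascade W1, W2, [[W3/(1+W3*W4)]/(1+[W3/(1+W3*W4)]*(W5*W6*W7))]
So the answer for step 2 is series.

Therefore the answer is series.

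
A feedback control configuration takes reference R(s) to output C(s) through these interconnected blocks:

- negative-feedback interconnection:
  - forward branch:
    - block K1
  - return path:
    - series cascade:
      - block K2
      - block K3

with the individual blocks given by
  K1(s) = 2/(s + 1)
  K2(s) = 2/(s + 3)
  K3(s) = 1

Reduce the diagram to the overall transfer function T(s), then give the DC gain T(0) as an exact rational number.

Answer: 6/7

Working:
(1) multiply K2, K3 (series) -> 2/(s + 3)
(2) apply the feedback formula to K1, (K2*K3) -> (2*s + 6)/(s^2 + 4*s + 7)
The step-2 result is T(s). Setting s = 0: T(0) = 6/7.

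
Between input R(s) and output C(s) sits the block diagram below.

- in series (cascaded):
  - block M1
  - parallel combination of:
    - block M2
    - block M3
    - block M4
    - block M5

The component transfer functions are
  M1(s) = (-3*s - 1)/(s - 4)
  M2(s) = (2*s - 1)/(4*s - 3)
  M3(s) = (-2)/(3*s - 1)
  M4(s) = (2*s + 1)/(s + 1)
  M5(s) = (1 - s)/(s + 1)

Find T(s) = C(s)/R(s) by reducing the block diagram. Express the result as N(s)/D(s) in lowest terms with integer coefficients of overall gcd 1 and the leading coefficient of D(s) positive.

Reducing step by step:

[1] reduce the parallel group M2, M3, M4, M5 gives (18*s^3 + 4*s^2 - 29*s + 13)/(12*s^3 - s^2 - 10*s + 3)
[2] cascade M1, (M2+M3+M4+M5), giving the overall T(s)

Answer: (-54*s^4 - 30*s^3 + 83*s^2 - 10*s - 13)/(12*s^4 - 49*s^3 - 6*s^2 + 43*s - 12)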